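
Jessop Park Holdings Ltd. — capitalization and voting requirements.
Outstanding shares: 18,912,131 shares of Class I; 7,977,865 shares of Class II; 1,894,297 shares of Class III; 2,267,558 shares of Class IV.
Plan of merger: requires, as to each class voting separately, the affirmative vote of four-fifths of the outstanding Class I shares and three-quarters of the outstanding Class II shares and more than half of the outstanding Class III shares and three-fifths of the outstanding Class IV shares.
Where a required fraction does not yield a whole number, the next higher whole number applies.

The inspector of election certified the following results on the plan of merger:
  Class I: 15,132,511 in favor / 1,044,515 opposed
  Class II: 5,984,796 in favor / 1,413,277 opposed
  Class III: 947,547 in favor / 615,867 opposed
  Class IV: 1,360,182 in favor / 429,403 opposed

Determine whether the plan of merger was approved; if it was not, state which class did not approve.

Not approved — the Class IV shares did not give the required vote.

Class I: 4/5 of 18912131 = 15129704.80, rounded up to 15129705; 15,129,705 required, 15,132,511 in favor — approved.
Class II: 3/4 of 7977865 = 5983398.75, rounded up to 5983399; 5,983,399 required, 5,984,796 in favor — approved.
Class III: a majority of 1894297 is 947149; 947,149 required, 947,547 in favor — approved.
Class IV: 3/5 of 2267558 = 1360534.80, rounded up to 1360535; 1,360,535 required, 1,360,182 in favor — not approved.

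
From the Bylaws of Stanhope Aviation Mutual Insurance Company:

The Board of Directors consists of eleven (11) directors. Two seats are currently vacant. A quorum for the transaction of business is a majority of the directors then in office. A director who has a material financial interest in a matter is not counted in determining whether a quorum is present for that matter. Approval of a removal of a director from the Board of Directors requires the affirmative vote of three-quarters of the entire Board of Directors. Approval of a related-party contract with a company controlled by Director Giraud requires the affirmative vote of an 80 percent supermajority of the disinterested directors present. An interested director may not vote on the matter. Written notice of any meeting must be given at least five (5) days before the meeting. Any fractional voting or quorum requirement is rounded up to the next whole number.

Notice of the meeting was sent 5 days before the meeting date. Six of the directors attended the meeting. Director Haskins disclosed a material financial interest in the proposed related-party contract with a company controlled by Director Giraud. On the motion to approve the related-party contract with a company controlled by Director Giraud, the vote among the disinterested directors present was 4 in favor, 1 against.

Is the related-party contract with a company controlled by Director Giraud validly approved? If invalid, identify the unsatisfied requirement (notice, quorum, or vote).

Notice: 5 days given; 5 required (5 ≥ 5). Satisfied.
Quorum: 6 present, but the 1 interested director does not count, leaving 5. Quorum is 5. Satisfied.
Vote: the related-party contract with a company controlled by Director Giraud requires four-fifths of the disinterested directors present (6 − 1 = 5). 4/5 of 5 = 4, so 4 affirmative votes are needed; 4 voted in favor. Satisfied.

Valid — all requirements satisfied.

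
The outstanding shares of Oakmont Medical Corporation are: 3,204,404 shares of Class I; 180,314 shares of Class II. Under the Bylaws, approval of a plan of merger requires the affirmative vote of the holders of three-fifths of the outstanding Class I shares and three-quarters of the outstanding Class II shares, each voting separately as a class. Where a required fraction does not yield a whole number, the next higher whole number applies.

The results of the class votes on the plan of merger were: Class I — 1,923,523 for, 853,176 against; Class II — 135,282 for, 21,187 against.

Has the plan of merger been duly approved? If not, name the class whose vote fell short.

Approved — every class gave the required vote.

Class I: 3/5 of 3204404 = 1922642.40, rounded up to 1922643; 1,922,643 required, 1,923,523 in favor — approved.
Class II: 3/4 of 180314 = 135235.50, rounded up to 135236; 135,236 required, 135,282 in favor — approved.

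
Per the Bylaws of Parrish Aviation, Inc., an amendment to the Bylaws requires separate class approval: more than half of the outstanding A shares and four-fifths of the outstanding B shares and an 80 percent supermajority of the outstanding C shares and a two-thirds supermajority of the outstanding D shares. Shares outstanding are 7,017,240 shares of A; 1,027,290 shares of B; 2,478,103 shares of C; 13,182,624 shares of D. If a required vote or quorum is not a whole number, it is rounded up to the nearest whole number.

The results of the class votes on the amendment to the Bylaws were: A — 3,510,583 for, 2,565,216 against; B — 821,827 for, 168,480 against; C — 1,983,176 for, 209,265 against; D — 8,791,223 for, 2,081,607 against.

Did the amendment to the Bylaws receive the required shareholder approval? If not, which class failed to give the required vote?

A: a majority of 7017240 is 3508621; 3,508,621 required, 3,510,583 in favor — approved.
B: 4/5 of 1027290 = 821832; 821,832 required, 821,827 in favor — not approved.
C: 4/5 of 2478103 = 1982482.40, rounded up to 1982483; 1,982,483 required, 1,983,176 in favor — approved.
D: 2/3 of 13182624 = 8788416; 8,788,416 required, 8,791,223 in favor — approved.

Not approved — the B shares did not give the required vote.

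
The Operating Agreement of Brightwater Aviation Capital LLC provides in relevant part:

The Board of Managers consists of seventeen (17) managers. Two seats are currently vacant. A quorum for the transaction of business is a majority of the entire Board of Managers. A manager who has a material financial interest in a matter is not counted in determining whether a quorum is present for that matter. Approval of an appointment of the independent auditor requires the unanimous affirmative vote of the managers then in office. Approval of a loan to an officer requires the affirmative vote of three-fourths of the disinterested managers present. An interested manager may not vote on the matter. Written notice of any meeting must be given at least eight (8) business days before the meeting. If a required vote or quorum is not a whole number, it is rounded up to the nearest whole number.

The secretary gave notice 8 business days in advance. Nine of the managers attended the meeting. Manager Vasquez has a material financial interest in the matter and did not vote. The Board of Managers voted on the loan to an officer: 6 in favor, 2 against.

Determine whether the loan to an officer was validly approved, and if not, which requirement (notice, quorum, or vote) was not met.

Notice: 8 business days given; 8 required (8 ≥ 8). Satisfied.
Quorum: 9 present, but the 1 interested manager does not count, leaving 8. Quorum is 9. Not satisfied.
Vote: the loan to an officer requires three-fourths of the disinterested managers present (9 − 1 = 8). 3/4 of 8 = 6, so 6 affirmative votes are needed; 6 voted in favor. Satisfied. (Moot — without a quorum no business can be validly transacted.)

Invalid — quorum requirement not satisfied.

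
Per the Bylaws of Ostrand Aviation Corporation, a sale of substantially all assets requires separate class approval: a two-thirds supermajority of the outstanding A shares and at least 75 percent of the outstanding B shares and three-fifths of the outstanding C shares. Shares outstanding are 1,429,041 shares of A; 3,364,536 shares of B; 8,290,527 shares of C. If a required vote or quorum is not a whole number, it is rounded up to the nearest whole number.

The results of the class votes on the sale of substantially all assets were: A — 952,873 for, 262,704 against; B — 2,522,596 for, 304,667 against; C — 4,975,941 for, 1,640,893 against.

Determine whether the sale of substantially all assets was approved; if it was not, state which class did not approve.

Not approved — the B shares did not give the required vote.

A: 2/3 of 1429041 = 952694; 952,694 required, 952,873 in favor — approved.
B: 3/4 of 3364536 = 2523402; 2,523,402 required, 2,522,596 in favor — not approved.
C: 3/5 of 8290527 = 4974316.20, rounded up to 4974317; 4,974,317 required, 4,975,941 in favor — approved.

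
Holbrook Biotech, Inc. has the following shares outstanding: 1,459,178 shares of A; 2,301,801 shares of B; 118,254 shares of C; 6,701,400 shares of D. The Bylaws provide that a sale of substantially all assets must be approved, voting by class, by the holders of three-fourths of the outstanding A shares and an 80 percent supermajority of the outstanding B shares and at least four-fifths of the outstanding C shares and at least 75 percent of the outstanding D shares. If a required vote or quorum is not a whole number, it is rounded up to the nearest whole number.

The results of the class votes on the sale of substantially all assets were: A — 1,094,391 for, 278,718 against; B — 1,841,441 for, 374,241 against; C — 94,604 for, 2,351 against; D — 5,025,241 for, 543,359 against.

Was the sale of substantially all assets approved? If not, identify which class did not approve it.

Not approved — the D shares did not give the required vote.

A: 3/4 of 1459178 = 1094383.50, rounded up to 1094384; 1,094,384 required, 1,094,391 in favor — approved.
B: 4/5 of 2301801 = 1841440.80, rounded up to 1841441; 1,841,441 required, 1,841,441 in favor — approved.
C: 4/5 of 118254 = 94603.20, rounded up to 94604; 94,604 required, 94,604 in favor — approved.
D: 3/4 of 6701400 = 5026050; 5,026,050 required, 5,025,241 in favor — not approved.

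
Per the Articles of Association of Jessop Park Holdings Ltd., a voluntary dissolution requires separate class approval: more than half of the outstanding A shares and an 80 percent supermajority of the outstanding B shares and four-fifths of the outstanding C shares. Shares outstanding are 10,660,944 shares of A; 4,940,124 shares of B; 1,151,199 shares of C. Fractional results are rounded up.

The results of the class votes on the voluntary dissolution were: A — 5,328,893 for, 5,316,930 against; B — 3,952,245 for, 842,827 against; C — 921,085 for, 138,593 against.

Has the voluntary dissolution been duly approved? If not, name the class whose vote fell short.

A: a majority of 10660944 is 5330473; 5,330,473 required, 5,328,893 in favor — not approved.
B: 4/5 of 4940124 = 3952099.20, rounded up to 3952100; 3,952,100 required, 3,952,245 in favor — approved.
C: 4/5 of 1151199 = 920959.20, rounded up to 920960; 920,960 required, 921,085 in favor — approved.

Not approved — the A shares did not give the required vote.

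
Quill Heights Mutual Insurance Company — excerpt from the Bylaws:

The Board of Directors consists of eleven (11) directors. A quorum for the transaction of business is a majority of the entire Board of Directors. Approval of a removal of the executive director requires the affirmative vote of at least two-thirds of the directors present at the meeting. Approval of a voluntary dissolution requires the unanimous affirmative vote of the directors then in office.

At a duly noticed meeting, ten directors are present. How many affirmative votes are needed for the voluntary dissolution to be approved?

The voluntary dissolution requires the unanimous vote of the directors then in office (11).
Unanimous means all 11.
(Only 10 can vote, so the voluntary dissolution cannot pass at this meeting, but the required vote is still 11.)

11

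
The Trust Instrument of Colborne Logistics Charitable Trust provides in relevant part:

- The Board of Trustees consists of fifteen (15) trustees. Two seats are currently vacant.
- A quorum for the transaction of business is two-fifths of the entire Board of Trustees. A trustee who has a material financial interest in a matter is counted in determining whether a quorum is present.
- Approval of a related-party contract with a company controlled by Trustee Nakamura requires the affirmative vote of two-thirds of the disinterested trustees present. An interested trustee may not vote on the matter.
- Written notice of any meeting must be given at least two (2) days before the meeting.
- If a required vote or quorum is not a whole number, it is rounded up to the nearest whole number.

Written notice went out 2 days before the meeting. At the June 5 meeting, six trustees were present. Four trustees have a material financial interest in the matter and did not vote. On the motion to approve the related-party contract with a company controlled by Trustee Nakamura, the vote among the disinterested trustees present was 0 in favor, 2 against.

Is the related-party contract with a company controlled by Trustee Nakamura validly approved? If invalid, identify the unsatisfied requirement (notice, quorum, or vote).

Invalid — vote requirement not satisfied.

Notice: 2 days given; 2 required (2 ≥ 2). Satisfied.
Quorum: 6 present (interested trustees count toward quorum); quorum is 6. Satisfied.
Vote: the related-party contract with a company controlled by Trustee Nakamura requires two-thirds of the disinterested trustees present (6 − 4 = 2). 2/3 of 2 = 1.33, rounded up to 2, so 2 affirmative votes are needed; 0 voted in favor. Not satisfied.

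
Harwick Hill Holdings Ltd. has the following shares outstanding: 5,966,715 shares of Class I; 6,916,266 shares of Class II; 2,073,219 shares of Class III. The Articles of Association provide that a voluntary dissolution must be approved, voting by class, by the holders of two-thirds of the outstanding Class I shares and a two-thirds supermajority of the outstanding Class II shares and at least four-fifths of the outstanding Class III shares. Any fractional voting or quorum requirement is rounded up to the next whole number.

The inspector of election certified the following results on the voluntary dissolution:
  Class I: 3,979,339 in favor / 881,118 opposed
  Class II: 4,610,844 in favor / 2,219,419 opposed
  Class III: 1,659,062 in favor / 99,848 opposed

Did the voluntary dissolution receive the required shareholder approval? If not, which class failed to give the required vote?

Approved — every class gave the required vote.

Class I: 2/3 of 5966715 = 3977810; 3,977,810 required, 3,979,339 in favor — approved.
Class II: 2/3 of 6916266 = 4610844; 4,610,844 required, 4,610,844 in favor — approved.
Class III: 4/5 of 2073219 = 1658575.20, rounded up to 1658576; 1,658,576 required, 1,659,062 in favor — approved.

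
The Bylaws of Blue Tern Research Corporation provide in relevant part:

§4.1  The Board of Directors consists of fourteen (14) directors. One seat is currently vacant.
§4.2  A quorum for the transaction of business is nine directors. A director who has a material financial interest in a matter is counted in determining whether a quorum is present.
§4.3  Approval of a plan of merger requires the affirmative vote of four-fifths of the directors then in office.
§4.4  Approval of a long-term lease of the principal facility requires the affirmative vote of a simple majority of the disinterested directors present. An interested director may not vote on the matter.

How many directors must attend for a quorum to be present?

The quorum is fixed at 9.

9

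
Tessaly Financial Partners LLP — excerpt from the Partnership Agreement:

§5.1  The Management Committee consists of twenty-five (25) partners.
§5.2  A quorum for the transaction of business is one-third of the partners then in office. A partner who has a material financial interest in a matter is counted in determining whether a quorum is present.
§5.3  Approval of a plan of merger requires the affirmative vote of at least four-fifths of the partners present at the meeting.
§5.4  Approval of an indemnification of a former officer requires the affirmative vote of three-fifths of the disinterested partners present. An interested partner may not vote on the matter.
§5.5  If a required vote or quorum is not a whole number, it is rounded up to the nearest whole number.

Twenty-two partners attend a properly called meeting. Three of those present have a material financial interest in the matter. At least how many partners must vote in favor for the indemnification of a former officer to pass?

12

The indemnification of a former officer requires three-fifths of the disinterested partners present (22 − 3 = 19).
3/5 of 19 = 11.40, rounded up to 12.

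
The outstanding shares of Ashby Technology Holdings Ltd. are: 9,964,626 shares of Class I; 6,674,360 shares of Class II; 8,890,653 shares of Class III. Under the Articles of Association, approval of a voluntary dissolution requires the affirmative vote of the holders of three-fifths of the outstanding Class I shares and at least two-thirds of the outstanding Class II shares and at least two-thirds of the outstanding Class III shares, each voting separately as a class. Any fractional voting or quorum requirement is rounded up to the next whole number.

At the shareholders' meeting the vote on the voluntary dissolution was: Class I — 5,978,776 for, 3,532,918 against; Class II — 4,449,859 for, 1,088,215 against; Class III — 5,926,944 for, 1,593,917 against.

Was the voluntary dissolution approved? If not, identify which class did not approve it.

Class I: 3/5 of 9964626 = 5978775.60, rounded up to 5978776; 5,978,776 required, 5,978,776 in favor — approved.
Class II: 2/3 of 6674360 = 4449573.33, rounded up to 4449574; 4,449,574 required, 4,449,859 in favor — approved.
Class III: 2/3 of 8890653 = 5927102; 5,927,102 required, 5,926,944 in favor — not approved.

Not approved — the Class III shares did not give the required vote.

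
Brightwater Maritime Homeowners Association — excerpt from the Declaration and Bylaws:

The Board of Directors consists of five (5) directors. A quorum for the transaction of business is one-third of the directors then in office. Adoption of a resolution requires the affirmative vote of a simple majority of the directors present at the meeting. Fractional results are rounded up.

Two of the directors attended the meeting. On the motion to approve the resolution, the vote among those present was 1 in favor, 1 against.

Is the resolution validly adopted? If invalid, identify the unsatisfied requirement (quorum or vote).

Quorum: 2 present; quorum is 2. Satisfied.
Vote: the resolution requires a majority of the directors present (2). A majority of 2 is 2, so 2 affirmative votes are needed; 1 voted in favor. Not satisfied.

Invalid — vote requirement not satisfied.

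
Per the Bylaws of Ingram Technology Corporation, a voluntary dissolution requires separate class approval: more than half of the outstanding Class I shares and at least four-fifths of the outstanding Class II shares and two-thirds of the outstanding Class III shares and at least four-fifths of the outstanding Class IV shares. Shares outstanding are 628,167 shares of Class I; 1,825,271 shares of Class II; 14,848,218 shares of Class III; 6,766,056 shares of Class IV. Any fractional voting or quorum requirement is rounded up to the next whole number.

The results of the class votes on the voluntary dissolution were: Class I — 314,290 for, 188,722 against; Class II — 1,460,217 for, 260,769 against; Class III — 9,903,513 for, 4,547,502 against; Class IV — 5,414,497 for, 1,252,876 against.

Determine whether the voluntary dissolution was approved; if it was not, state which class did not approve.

Class I: a majority of 628167 is 314084; 314,084 required, 314,290 in favor — approved.
Class II: 4/5 of 1825271 = 1460216.80, rounded up to 1460217; 1,460,217 required, 1,460,217 in favor — approved.
Class III: 2/3 of 14848218 = 9898812; 9,898,812 required, 9,903,513 in favor — approved.
Class IV: 4/5 of 6766056 = 5412844.80, rounded up to 5412845; 5,412,845 required, 5,414,497 in favor — approved.

Approved — every class gave the required vote.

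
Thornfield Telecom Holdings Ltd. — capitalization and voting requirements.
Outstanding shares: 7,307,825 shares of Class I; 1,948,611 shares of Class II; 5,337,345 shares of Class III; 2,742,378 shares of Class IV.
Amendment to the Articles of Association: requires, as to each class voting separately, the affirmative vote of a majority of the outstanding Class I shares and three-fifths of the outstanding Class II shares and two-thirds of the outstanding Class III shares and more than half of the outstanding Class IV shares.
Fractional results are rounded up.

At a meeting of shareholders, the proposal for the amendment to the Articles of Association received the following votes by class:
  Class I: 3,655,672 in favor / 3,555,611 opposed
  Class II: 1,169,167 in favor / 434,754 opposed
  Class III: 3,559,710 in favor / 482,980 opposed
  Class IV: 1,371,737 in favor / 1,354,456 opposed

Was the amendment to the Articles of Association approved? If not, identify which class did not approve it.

Class I: a majority of 7307825 is 3653913; 3,653,913 required, 3,655,672 in favor — approved.
Class II: 3/5 of 1948611 = 1169166.60, rounded up to 1169167; 1,169,167 required, 1,169,167 in favor — approved.
Class III: 2/3 of 5337345 = 3558230; 3,558,230 required, 3,559,710 in favor — approved.
Class IV: a majority of 2742378 is 1371190; 1,371,190 required, 1,371,737 in favor — approved.

Approved — every class gave the required vote.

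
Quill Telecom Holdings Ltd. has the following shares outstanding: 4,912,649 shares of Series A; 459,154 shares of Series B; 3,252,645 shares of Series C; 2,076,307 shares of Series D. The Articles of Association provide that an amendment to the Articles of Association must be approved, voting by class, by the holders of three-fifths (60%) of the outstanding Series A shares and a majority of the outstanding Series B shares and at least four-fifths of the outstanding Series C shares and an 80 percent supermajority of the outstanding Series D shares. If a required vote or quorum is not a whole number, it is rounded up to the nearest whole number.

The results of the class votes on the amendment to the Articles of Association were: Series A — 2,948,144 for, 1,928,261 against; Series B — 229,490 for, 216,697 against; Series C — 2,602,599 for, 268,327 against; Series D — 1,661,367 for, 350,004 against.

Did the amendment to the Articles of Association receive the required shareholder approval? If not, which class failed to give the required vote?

Series A: 3/5 of 4912649 = 2947589.40, rounded up to 2947590; 2,947,590 required, 2,948,144 in favor — approved.
Series B: a majority of 459154 is 229578; 229,578 required, 229,490 in favor — not approved.
Series C: 4/5 of 3252645 = 2602116; 2,602,116 required, 2,602,599 in favor — approved.
Series D: 4/5 of 2076307 = 1661045.60, rounded up to 1661046; 1,661,046 required, 1,661,367 in favor — approved.

Not approved — the Series B shares did not give the required vote.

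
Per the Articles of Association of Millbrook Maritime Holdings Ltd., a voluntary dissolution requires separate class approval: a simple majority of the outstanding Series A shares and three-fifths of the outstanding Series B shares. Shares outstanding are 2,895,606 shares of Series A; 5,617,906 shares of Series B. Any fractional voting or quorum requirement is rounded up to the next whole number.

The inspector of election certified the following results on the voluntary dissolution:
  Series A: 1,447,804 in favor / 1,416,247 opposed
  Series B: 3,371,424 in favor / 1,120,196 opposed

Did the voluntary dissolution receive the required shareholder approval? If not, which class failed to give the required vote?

Approved — every class gave the required vote.

Series A: a majority of 2895606 is 1447804; 1,447,804 required, 1,447,804 in favor — approved.
Series B: 3/5 of 5617906 = 3370743.60, rounded up to 3370744; 3,370,744 required, 3,371,424 in favor — approved.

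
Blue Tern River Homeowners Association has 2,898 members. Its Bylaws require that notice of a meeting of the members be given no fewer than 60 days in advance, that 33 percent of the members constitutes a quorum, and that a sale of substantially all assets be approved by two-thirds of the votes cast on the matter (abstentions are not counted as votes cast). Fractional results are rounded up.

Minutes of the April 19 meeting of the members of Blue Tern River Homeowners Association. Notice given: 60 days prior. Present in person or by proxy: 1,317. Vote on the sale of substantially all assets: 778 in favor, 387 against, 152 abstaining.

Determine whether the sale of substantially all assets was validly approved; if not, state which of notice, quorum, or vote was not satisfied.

Valid — all requirements satisfied.

Notice: 60 days given; 60 required. Satisfied.
Quorum: 33% of 2,898 = 956.34, rounded up to 957; 1,317 present. Satisfied.
Vote: requires two-thirds of the votes cast (1,317 − 152 abstaining = 1,165); 2/3 of 1165 = 776.67, rounded up to 777, so 777 needed; 778 in favor. Satisfied.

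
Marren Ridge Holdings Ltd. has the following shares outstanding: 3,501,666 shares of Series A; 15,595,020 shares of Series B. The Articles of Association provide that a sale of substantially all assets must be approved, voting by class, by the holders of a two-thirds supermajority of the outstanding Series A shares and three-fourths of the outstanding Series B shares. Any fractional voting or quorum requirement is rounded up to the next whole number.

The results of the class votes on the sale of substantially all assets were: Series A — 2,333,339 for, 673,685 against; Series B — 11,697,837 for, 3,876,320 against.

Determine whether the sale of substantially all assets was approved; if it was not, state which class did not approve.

Not approved — the Series A shares did not give the required vote.

Series A: 2/3 of 3501666 = 2334444; 2,334,444 required, 2,333,339 in favor — not approved.
Series B: 3/4 of 15595020 = 11696265; 11,696,265 required, 11,697,837 in favor — approved.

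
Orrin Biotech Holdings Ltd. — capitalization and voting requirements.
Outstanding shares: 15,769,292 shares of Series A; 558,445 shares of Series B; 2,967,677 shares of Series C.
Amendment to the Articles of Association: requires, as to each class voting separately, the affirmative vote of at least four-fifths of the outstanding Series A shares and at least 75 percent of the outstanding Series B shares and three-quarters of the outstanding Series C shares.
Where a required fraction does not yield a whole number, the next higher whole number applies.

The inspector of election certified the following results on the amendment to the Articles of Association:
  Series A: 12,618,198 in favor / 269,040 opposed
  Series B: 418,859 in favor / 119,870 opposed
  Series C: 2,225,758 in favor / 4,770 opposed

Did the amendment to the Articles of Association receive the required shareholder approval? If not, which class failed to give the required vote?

Approved — every class gave the required vote.

Series A: 4/5 of 15769292 = 12615433.60, rounded up to 12615434; 12,615,434 required, 12,618,198 in favor — approved.
Series B: 3/4 of 558445 = 418833.75, rounded up to 418834; 418,834 required, 418,859 in favor — approved.
Series C: 3/4 of 2967677 = 2225757.75, rounded up to 2225758; 2,225,758 required, 2,225,758 in favor — approved.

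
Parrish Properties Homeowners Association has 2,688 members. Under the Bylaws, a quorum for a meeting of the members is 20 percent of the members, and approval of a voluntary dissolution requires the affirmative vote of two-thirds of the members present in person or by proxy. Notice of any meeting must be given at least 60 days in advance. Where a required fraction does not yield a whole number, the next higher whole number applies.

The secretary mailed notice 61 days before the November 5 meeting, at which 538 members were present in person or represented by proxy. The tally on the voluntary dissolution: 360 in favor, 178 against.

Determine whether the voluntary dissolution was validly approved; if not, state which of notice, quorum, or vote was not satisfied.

Valid — all requirements satisfied.

Notice: 61 days given; 60 required. Satisfied.
Quorum: 20% of 2,688 = 537.60, rounded up to 538; 538 present. Satisfied.
Vote: requires two-thirds of those present (538); 2/3 of 538 = 358.67, rounded up to 359, so 359 needed; 360 in favor. Satisfied.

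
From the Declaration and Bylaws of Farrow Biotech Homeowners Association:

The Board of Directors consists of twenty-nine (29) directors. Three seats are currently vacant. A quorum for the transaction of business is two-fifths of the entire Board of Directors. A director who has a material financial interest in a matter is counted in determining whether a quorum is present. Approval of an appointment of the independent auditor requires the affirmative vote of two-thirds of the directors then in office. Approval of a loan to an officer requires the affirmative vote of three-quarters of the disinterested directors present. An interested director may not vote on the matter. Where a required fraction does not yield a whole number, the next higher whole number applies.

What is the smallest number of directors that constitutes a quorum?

12

2/5 of 29 = 11.60, rounded up to 12.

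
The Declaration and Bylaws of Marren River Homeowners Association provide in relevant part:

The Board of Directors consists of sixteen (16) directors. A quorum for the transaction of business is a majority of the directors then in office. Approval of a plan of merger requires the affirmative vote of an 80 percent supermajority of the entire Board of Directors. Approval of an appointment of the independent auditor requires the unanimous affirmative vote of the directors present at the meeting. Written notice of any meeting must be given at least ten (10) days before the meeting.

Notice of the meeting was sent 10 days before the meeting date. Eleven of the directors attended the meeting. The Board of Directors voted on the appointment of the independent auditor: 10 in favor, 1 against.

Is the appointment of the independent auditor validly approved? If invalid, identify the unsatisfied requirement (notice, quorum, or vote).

Invalid — vote requirement not satisfied.

Notice: 10 days given; 10 required (10 ≥ 10). Satisfied.
Quorum: 11 present; quorum is 9. Satisfied.
Vote: the appointment of the independent auditor requires the unanimous vote of the directors present (11). Unanimous means all 11, so 11 affirmative votes are needed; 10 voted in favor. Not satisfied.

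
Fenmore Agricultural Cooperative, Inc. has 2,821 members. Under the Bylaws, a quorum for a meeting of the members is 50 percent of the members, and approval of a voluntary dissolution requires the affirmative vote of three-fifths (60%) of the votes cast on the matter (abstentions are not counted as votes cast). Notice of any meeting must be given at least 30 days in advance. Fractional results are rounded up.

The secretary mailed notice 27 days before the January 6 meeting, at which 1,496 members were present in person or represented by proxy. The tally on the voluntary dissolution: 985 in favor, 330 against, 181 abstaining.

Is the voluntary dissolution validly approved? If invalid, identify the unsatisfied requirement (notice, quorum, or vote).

Invalid — notice requirement not satisfied.

Notice: 27 days given; 30 required. Not satisfied.
Quorum: 50% of 2,821 = 1,410.50, rounded up to 1,411; 1,496 present. Satisfied.
Vote: requires three-fifths of the votes cast (1,496 − 181 abstaining = 1,315); 3/5 of 1315 = 789, so 789 needed; 985 in favor. Satisfied.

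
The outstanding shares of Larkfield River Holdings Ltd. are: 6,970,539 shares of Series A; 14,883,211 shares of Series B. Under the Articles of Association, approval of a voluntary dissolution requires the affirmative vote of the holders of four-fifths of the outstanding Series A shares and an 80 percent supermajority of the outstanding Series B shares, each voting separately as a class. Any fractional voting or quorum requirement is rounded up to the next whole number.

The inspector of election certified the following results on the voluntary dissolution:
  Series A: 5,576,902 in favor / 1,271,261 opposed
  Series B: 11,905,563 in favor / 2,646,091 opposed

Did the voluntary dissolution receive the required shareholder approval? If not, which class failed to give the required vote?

Not approved — the Series B shares did not give the required vote.

Series A: 4/5 of 6970539 = 5576431.20, rounded up to 5576432; 5,576,432 required, 5,576,902 in favor — approved.
Series B: 4/5 of 14883211 = 11906568.80, rounded up to 11906569; 11,906,569 required, 11,905,563 in favor — not approved.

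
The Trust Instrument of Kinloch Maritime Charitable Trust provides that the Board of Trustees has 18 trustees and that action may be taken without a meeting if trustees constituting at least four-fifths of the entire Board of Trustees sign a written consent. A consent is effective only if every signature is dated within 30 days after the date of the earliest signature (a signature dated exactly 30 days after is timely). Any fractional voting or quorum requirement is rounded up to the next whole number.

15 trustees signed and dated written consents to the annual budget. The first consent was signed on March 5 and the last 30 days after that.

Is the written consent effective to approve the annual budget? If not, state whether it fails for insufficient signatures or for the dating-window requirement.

Signatures required: at least four-fifths of 18 — 4/5 of 18 = 14.40, rounded up to 15, so 15 needed; 15 signed. Sufficient.
Dating window: the latest signature is 30 days after the earliest; the limit is 30 days. Within the window.

Effective — both the signature and dating-window requirements are satisfied.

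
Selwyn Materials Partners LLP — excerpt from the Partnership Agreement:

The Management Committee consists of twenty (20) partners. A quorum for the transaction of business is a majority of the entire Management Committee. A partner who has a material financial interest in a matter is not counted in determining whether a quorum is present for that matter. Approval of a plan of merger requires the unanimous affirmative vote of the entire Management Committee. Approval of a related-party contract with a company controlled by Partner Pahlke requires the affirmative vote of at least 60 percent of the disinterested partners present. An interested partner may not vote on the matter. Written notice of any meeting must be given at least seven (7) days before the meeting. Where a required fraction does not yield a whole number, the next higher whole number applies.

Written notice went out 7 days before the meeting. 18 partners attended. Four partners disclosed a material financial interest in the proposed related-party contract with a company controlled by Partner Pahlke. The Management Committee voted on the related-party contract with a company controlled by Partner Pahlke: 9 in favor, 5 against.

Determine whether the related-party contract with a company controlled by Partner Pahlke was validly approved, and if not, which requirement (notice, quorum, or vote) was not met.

Notice: 7 days given; 7 required (7 ≥ 7). Satisfied.
Quorum: 18 present, but the 4 interested partners do not count, leaving 14. Quorum is 11. Satisfied.
Vote: the related-party contract with a company controlled by Partner Pahlke requires three-fifths of the disinterested partners present (18 − 4 = 14). 3/5 of 14 = 8.40, rounded up to 9, so 9 affirmative votes are needed; 9 voted in favor. Satisfied.

Valid — all requirements satisfied.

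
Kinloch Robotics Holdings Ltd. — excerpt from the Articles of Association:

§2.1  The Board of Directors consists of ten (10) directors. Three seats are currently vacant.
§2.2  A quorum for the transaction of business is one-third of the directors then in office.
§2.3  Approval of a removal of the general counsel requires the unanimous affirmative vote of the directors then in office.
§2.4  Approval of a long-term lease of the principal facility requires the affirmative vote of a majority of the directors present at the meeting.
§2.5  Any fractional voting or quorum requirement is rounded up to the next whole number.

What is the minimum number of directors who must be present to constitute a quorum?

1/3 of 7 = 2.33, rounded up to 3.

3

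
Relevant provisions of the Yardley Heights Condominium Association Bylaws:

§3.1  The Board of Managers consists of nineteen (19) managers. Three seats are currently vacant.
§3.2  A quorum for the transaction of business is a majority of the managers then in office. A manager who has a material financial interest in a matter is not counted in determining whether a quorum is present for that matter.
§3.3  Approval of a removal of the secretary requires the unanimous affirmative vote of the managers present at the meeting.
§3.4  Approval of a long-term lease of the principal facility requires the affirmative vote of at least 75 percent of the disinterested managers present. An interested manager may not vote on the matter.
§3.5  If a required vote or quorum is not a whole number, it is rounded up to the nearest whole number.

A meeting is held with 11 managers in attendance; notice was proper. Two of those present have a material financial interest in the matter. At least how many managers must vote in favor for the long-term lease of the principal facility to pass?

The long-term lease of the principal facility requires three-fourths of the disinterested managers present (11 − 2 = 9).
3/4 of 9 = 6.75, rounded up to 7.

7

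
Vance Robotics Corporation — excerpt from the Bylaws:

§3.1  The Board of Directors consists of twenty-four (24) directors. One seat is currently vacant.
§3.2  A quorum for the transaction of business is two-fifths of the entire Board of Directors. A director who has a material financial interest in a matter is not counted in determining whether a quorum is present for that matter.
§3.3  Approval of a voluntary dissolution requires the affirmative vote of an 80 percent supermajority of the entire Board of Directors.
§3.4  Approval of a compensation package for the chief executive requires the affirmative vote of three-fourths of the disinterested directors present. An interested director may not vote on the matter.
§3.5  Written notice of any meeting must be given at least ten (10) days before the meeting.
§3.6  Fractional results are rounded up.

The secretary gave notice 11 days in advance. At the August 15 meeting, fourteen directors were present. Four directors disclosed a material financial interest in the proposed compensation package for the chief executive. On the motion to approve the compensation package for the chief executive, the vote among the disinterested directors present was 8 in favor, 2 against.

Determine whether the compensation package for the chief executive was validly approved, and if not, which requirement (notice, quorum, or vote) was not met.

Valid — all requirements satisfied.

Notice: 11 days given; 10 required (11 ≥ 10). Satisfied.
Quorum: 14 present, but the 4 interested directors do not count, leaving 10. Quorum is 10. Satisfied.
Vote: the compensation package for the chief executive requires three-fourths of the disinterested directors present (14 − 4 = 10). 3/4 of 10 = 7.50, rounded up to 8, so 8 affirmative votes are needed; 8 voted in favor. Satisfied.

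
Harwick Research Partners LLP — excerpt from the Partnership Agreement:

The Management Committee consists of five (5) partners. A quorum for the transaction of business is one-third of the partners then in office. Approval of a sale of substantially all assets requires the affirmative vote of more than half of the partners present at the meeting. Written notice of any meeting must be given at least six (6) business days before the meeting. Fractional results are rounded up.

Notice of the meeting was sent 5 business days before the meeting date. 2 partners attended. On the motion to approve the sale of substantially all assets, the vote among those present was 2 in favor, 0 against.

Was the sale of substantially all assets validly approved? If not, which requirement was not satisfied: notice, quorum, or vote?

Invalid — notice requirement not satisfied.

Notice: 5 business days given; 6 required (5 < 6). Not satisfied.
Quorum: 2 present; quorum is 2. Satisfied.
Vote: the sale of substantially all assets requires a majority of the partners present (2). A majority of 2 is 2, so 2 affirmative votes are needed; 2 voted in favor. Satisfied.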